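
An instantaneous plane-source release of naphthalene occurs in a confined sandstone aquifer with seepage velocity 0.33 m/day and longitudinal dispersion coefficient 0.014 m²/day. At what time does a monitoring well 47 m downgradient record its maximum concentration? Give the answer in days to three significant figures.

For the 1D instantaneous-source solution, setting ∂C/∂t = 0 at fixed x gives v²t² + 2Dt − x² = 0, so t = (√(D² + v²x²) − D)/v².
√(D² + v²x²) = √(0.014² + 0.33² × 47²) = 15.51; v² = 0.1089.
t = (15.51 − 0.014)/0.1089 = 142 days (vs. the pure-advection estimate x/v = 142 d).

142 days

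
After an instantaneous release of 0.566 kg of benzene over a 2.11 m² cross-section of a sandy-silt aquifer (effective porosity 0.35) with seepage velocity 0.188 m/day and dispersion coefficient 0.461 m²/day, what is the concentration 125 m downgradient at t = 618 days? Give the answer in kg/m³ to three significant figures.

0.0120 kg/m³

For an instantaneous plane source, C(x,t) = M/(n_e·A·√(4πDt)) · exp(−(x−vt)²/(4Dt)), with n_e·A the pore (flow) area.
Plume center vt = 0.188 × 618 = 116.184 m, so the well at 125 m is 8.816 m downgradient of the peak.
√(4πDt) = 59.83 m, giving peak height M/(n_e·A·√(4πDt)) = 0.566/(0.35 × 2.11 × 59.83) = 0.01281 kg/m³.
(x−vt)²/(4Dt) = (8.816)²/(4 × 0.461 × 618) = 0.06820; exp(−0.06820) = 0.9341.
C = 0.01281 × 0.9341 = 0.0120 kg/m³.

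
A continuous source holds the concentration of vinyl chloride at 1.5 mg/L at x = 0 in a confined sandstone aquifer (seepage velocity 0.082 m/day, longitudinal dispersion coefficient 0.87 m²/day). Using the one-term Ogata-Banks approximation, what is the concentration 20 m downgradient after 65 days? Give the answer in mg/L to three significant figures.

For a continuous step input, C/C₀ ≈ ½·erfc((x−vt)/(2√(Dt))).
vt = 0.082 × 65 = 5.33 m and 2√(Dt) = 2√(0.87 × 65) = 15.04 m.
Argument (x−vt)/(2√(Dt)) = (20 − 5.33)/15.04 = 0.9754; ½·erfc(0.9754) = 0.08388.
C = 1.5 × 0.08388 = 0.126 mg/L.

0.126 mg/L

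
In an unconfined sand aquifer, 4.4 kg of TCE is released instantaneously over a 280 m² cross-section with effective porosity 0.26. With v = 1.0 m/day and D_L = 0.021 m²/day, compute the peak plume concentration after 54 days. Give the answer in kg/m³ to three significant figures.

The peak of an instantaneous 1D plume sits at x = vt; there the Gaussian factor is 1 and C_max = M/(n_e·A·√(4πDt)), where n_e·A is the pore area the mass is dissolved in.
√(4πDt) = √(4π × 0.021 × 54) = 3.775 m, so C_max = 4.4/(0.26 × 280 × 3.775) = 0.0160 kg/m³.

0.0160 kg/m³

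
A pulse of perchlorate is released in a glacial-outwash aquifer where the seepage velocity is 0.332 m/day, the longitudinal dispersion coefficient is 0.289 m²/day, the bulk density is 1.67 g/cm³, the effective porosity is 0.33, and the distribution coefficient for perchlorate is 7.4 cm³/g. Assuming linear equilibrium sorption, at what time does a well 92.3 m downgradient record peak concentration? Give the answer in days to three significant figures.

10600 days

Retardation factor R = 1 + ρ_b·K_d/n = 1 + 1.67 × 7.4/0.33 = 38.45.
Sorption retards both mechanisms: v_R = v/R = 0.008635 m/day, D_R = D/R = 0.007516 m²/day.
Peak time from v_R²t² + 2D_R t − x² = 0: t = (√(D_R² + v_R²x²) − D_R)/v_R².
√(D_R² + v_R²x²) = √(0.007516² + 0.008635² × 92.3²) = 0.7970; v_R² = 7.456e-05.
t = (0.7970 − 0.007516)/7.456e-05 = 10600 days.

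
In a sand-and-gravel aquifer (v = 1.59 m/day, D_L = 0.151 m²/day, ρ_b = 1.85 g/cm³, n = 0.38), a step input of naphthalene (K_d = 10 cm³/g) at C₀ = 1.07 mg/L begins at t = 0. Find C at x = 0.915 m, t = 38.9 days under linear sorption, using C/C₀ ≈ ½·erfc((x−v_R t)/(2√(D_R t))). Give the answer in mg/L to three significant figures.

Retardation factor R = 1 + ρ_b·K_d/n = 1 + 1.85 × 10/0.38 = 49.68.
Sorption retards both mechanisms: v_R = v/R = 0.03200 m/day, D_R = D/R = 0.003039 m²/day.
v_R·t = 0.03200 × 38.9 = 1.2448 m; 2√(D_R t) = 0.6877 m; argument = (0.915 − 1.2448)/0.6877 = -0.4796.
C = C₀ × ½·erfc(-0.4796) = 1.07 × 0.7512 = 0.804 mg/L.

0.804 mg/L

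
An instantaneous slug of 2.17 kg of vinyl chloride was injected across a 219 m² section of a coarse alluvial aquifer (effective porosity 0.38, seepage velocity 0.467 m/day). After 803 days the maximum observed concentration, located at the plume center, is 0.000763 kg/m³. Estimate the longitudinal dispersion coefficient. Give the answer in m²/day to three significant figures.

At the plume center C_max = M/(n_e·A·√(4πDt)), so D = M²/(4πt·(n_e·A·C_max)²).
n_e·A·C_max = 0.38 × 219 × 0.000763 = 0.06350 kg/m.
D = 2.17²/(4π × 803 × 0.06350²) = 0.116 m²/day.

0.116 m²/day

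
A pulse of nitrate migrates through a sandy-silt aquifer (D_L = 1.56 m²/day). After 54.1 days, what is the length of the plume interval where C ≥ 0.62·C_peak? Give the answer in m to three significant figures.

The plume is Gaussian with σ = √(2Dt) = √(2 × 1.56 × 54.1) = 12.99 m.
C/C_peak = exp(−Δx²/(2σ²)) = 0.62 ⇒ Δx = σ·√(−2 ln 0.62) = 12.99 × 0.9778 = 12.70 m.
Width = 2Δx = 25.4 m.

25.4 m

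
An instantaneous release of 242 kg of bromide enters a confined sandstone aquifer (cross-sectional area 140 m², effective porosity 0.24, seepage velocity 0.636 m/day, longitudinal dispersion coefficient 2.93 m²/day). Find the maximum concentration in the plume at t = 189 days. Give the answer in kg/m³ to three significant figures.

0.0863 kg/m³

The peak of an instantaneous 1D plume sits at x = vt; there the Gaussian factor is 1 and C_max = M/(n_e·A·√(4πDt)), where n_e·A is the pore area the mass is dissolved in.
√(4πDt) = √(4π × 2.93 × 189) = 83.42 m, so C_max = 242/(0.24 × 140 × 83.42) = 0.0863 kg/m³.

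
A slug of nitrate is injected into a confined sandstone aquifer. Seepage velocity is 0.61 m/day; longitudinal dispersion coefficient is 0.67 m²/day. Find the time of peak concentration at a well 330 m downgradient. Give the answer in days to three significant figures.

539 days

For the 1D instantaneous-source solution, setting ∂C/∂t = 0 at fixed x gives v²t² + 2Dt − x² = 0, so t = (√(D² + v²x²) − D)/v².
√(D² + v²x²) = √(0.67² + 0.61² × 330²) = 201.3; v² = 0.3721.
t = (201.3 − 0.67)/0.3721 = 539 days (vs. the pure-advection estimate x/v = 541 d).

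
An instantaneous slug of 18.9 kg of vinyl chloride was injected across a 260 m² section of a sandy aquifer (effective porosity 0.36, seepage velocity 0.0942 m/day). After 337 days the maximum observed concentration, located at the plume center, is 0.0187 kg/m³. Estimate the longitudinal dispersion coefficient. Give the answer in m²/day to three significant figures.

At the plume center C_max = M/(n_e·A·√(4πDt)), so D = M²/(4πt·(n_e·A·C_max)²).
n_e·A·C_max = 0.36 × 260 × 0.0187 = 1.750 kg/m.
D = 18.9²/(4π × 337 × 1.750²) = 0.0275 m²/day.

0.0275 m²/day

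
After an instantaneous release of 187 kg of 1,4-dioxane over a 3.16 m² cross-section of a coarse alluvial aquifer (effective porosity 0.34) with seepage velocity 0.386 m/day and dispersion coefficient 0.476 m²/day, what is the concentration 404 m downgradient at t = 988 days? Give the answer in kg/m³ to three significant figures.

1.72 kg/m³

For an instantaneous plane source, C(x,t) = M/(n_e·A·√(4πDt)) · exp(−(x−vt)²/(4Dt)), with n_e·A the pore (flow) area.
Plume center vt = 0.386 × 988 = 381.368 m, so the well at 404 m is 22.632 m downgradient of the peak.
√(4πDt) = 76.88 m, giving peak height M/(n_e·A·√(4πDt)) = 187/(0.34 × 3.16 × 76.88) = 2.264 kg/m³.
(x−vt)²/(4Dt) = (22.632)²/(4 × 0.476 × 988) = 0.2723; exp(−0.2723) = 0.7616.
C = 2.264 × 0.7616 = 1.72 kg/m³.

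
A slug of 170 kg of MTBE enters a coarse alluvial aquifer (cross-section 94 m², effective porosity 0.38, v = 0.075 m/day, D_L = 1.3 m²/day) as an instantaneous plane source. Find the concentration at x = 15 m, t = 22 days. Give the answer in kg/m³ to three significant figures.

For an instantaneous plane source, C(x,t) = M/(n_e·A·√(4πDt)) · exp(−(x−vt)²/(4Dt)), with n_e·A the pore (flow) area.
Plume center vt = 0.075 × 22 = 1.65 m, so the well at 15 m is 13.35 m downgradient of the peak.
√(4πDt) = 18.96 m, giving peak height M/(n_e·A·√(4πDt)) = 170/(0.38 × 94 × 18.96) = 0.2510 kg/m³.
(x−vt)²/(4Dt) = (13.35)²/(4 × 1.3 × 22) = 1.558; exp(−1.558) = 0.2106.
C = 0.2510 × 0.2106 = 0.0529 kg/m³.

0.0529 kg/m³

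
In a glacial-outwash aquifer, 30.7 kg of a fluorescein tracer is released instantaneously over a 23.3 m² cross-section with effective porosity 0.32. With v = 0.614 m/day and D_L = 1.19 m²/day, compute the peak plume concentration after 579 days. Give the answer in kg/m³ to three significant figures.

The peak of an instantaneous 1D plume sits at x = vt; there the Gaussian factor is 1 and C_max = M/(n_e·A·√(4πDt)), where n_e·A is the pore area the mass is dissolved in.
√(4πDt) = √(4π × 1.19 × 579) = 93.05 m, so C_max = 30.7/(0.32 × 23.3 × 93.05) = 0.0443 kg/m³.

0.0443 kg/m³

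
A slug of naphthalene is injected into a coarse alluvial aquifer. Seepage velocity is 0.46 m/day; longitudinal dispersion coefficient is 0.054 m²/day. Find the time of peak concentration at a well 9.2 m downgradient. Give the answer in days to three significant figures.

19.7 days

For the 1D instantaneous-source solution, setting ∂C/∂t = 0 at fixed x gives v²t² + 2Dt − x² = 0, so t = (√(D² + v²x²) − D)/v².
√(D² + v²x²) = √(0.054² + 0.46² × 9.2²) = 4.232; v² = 0.2116.
t = (4.232 − 0.054)/0.2116 = 19.7 days (vs. the pure-advection estimate x/v = 20.0 d).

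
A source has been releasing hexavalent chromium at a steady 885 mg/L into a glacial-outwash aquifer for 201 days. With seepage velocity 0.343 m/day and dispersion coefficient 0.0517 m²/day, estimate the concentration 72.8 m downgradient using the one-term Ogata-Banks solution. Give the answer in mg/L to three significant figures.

176 mg/L

For a continuous step input, C/C₀ ≈ ½·erfc((x−vt)/(2√(Dt))).
vt = 0.343 × 201 = 68.943 m and 2√(Dt) = 2√(0.0517 × 201) = 6.447 m.
Argument (x−vt)/(2√(Dt)) = (72.8 − 68.943)/6.447 = 0.5983; ½·erfc(0.5983) = 0.1987.
C = 885 × 0.1987 = 176 mg/L.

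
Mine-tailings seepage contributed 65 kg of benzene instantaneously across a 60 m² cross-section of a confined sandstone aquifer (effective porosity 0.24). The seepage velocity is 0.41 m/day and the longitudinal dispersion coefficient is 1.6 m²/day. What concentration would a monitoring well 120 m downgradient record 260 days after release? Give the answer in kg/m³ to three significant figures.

For an instantaneous plane source, C(x,t) = M/(n_e·A·√(4πDt)) · exp(−(x−vt)²/(4Dt)), with n_e·A the pore (flow) area.
Plume center vt = 0.41 × 260 = 106.6 m, so the well at 120 m is 13.4 m downgradient of the peak.
√(4πDt) = 72.30 m, giving peak height M/(n_e·A·√(4πDt)) = 65/(0.24 × 60 × 72.30) = 0.06243 kg/m³.
(x−vt)²/(4Dt) = (13.4)²/(4 × 1.6 × 260) = 0.1079; exp(−0.1079) = 0.8977.
C = 0.06243 × 0.8977 = 0.0560 kg/m³.

0.0560 kg/m³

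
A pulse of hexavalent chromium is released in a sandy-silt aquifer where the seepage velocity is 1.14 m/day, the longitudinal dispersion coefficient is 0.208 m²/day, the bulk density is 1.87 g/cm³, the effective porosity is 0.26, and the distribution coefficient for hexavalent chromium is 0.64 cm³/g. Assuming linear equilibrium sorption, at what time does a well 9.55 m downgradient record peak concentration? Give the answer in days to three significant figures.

46.0 days

Retardation factor R = 1 + ρ_b·K_d/n = 1 + 1.87 × 0.64/0.26 = 5.603.
Sorption retards both mechanisms: v_R = v/R = 0.2035 m/day, D_R = D/R = 0.03712 m²/day.
Peak time from v_R²t² + 2D_R t − x² = 0: t = (√(D_R² + v_R²x²) − D_R)/v_R².
√(D_R² + v_R²x²) = √(0.03712² + 0.2035² × 9.55²) = 1.944; v_R² = 0.04141.
t = (1.944 − 0.03712)/0.04141 = 46.0 days.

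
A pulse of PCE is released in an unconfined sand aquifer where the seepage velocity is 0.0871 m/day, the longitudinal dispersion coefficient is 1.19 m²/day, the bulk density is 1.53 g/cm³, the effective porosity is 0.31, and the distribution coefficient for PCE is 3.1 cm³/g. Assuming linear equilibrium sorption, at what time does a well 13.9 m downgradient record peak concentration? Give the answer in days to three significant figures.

Retardation factor R = 1 + ρ_b·K_d/n = 1 + 1.53 × 3.1/0.31 = 16.30.
Sorption retards both mechanisms: v_R = v/R = 0.005344 m/day, D_R = D/R = 0.07301 m²/day.
Peak time from v_R²t² + 2D_R t − x² = 0: t = (√(D_R² + v_R²x²) − D_R)/v_R².
√(D_R² + v_R²x²) = √(0.07301² + 0.005344² × 13.9²) = 0.1042; v_R² = 2.856e-05.
t = (0.1042 − 0.07301)/2.856e-05 = 1090 days.

1090 days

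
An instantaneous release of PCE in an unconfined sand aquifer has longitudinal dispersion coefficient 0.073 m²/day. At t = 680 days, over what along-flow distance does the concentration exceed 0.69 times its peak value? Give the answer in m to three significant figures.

17.2 m

The plume is Gaussian with σ = √(2Dt) = √(2 × 0.073 × 680) = 9.964 m.
C/C_peak = exp(−Δx²/(2σ²)) = 0.69 ⇒ Δx = σ·√(−2 ln 0.69) = 9.964 × 0.8615 = 8.584 m.
Width = 2Δx = 17.2 m.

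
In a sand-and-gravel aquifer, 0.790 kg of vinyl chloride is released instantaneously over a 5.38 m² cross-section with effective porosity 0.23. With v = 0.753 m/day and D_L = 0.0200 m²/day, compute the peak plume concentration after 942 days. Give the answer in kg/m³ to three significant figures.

The peak of an instantaneous 1D plume sits at x = vt; there the Gaussian factor is 1 and C_max = M/(n_e·A·√(4πDt)), where n_e·A is the pore area the mass is dissolved in.
√(4πDt) = √(4π × 0.0200 × 942) = 15.39 m, so C_max = 0.790/(0.23 × 5.38 × 15.39) = 0.0415 kg/m³.

0.0415 kg/m³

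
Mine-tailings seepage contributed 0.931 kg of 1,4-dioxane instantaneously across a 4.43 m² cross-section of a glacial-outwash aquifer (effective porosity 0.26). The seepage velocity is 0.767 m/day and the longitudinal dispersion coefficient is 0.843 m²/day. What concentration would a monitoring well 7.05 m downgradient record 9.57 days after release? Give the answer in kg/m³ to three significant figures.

0.0801 kg/m³

For an instantaneous plane source, C(x,t) = M/(n_e·A·√(4πDt)) · exp(−(x−vt)²/(4Dt)), with n_e·A the pore (flow) area.
Plume center vt = 0.767 × 9.57 = 7.34019 m, so the well at 7.05 m is 0.29019 m upgradient of the peak.
√(4πDt) = 10.07 m, giving peak height M/(n_e·A·√(4πDt)) = 0.931/(0.26 × 4.43 × 10.07) = 0.08027 kg/m³.
(x−vt)²/(4Dt) = (-0.29019)²/(4 × 0.843 × 9.57) = 0.002610; exp(−0.002610) = 0.9974.
C = 0.08027 × 0.9974 = 0.0801 kg/m³.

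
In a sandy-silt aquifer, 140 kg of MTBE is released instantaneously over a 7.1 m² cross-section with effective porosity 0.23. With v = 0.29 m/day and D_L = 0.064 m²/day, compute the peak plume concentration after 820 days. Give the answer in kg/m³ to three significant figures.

The peak of an instantaneous 1D plume sits at x = vt; there the Gaussian factor is 1 and C_max = M/(n_e·A·√(4πDt)), where n_e·A is the pore area the mass is dissolved in.
√(4πDt) = √(4π × 0.064 × 820) = 25.68 m, so C_max = 140/(0.23 × 7.1 × 25.68) = 3.34 kg/m³.

3.34 kg/m³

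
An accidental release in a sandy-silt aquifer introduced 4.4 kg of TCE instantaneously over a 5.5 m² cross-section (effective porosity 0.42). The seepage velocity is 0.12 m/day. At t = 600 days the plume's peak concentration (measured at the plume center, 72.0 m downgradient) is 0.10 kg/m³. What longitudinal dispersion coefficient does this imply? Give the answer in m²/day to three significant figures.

At the plume center C_max = M/(n_e·A·√(4πDt)), so D = M²/(4πt·(n_e·A·C_max)²).
n_e·A·C_max = 0.42 × 5.5 × 0.10 = 0.2310 kg/m.
D = 4.4²/(4π × 600 × 0.2310²) = 0.0481 m²/day.

0.0481 m²/day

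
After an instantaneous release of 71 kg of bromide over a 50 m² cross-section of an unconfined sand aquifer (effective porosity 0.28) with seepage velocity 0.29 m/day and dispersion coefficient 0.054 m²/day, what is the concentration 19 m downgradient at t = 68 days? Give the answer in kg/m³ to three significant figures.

0.721 kg/m³

For an instantaneous plane source, C(x,t) = M/(n_e·A·√(4πDt)) · exp(−(x−vt)²/(4Dt)), with n_e·A the pore (flow) area.
Plume center vt = 0.29 × 68 = 19.72 m, so the well at 19 m is 0.72 m upgradient of the peak.
√(4πDt) = 6.793 m, giving peak height M/(n_e·A·√(4πDt)) = 71/(0.28 × 50 × 6.793) = 0.7466 kg/m³.
(x−vt)²/(4Dt) = (-0.72)²/(4 × 0.054 × 68) = 0.03529; exp(−0.03529) = 0.9653.
C = 0.7466 × 0.9653 = 0.721 kg/m³.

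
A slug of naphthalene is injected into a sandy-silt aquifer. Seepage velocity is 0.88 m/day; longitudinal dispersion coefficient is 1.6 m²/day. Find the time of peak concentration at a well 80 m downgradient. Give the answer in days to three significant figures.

88.9 days

For the 1D instantaneous-source solution, setting ∂C/∂t = 0 at fixed x gives v²t² + 2Dt − x² = 0, so t = (√(D² + v²x²) − D)/v².
√(D² + v²x²) = √(1.6² + 0.88² × 80²) = 70.42; v² = 0.7744.
t = (70.42 − 1.6)/0.7744 = 88.9 days (vs. the pure-advection estimate x/v = 90.9 d).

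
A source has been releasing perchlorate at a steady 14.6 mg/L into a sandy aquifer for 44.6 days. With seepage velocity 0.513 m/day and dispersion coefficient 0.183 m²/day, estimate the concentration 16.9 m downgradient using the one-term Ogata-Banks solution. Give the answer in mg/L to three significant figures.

For a continuous step input, C/C₀ ≈ ½·erfc((x−vt)/(2√(Dt))).
vt = 0.513 × 44.6 = 22.8798 m and 2√(Dt) = 2√(0.183 × 44.6) = 5.714 m.
Argument (x−vt)/(2√(Dt)) = (16.9 − 22.8798)/5.714 = -1.047; ½·erfc(-1.047) = 0.9307.
C = 14.6 × 0.9307 = 13.6 mg/L.

13.6 mg/L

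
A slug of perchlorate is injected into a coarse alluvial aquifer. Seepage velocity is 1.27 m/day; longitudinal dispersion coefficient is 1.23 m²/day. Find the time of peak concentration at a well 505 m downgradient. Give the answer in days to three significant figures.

397 days

For the 1D instantaneous-source solution, setting ∂C/∂t = 0 at fixed x gives v²t² + 2Dt − x² = 0, so t = (√(D² + v²x²) − D)/v².
√(D² + v²x²) = √(1.23² + 1.27² × 505²) = 641.4; v² = 1.6129.
t = (641.4 − 1.23)/1.6129 = 397 days (vs. the pure-advection estimate x/v = 398 d).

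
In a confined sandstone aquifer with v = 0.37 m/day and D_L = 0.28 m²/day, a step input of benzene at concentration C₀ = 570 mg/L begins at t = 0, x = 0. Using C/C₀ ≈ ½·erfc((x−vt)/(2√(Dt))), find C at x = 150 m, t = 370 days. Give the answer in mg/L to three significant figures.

103 mg/L

For a continuous step input, C/C₀ ≈ ½·erfc((x−vt)/(2√(Dt))).
vt = 0.37 × 370 = 136.9 m and 2√(Dt) = 2√(0.28 × 370) = 20.36 m.
Argument (x−vt)/(2√(Dt)) = (150 − 136.9)/20.36 = 0.6434; ½·erfc(0.6434) = 0.1814.
C = 570 × 0.1814 = 103 mg/L.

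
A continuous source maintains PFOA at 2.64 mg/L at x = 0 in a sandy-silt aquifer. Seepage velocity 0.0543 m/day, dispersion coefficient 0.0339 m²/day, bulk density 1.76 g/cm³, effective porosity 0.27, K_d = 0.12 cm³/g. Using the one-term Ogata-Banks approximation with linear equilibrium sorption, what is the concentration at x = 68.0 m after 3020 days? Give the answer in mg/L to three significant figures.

Retardation factor R = 1 + ρ_b·K_d/n = 1 + 1.76 × 0.12/0.27 = 1.782.
Sorption retards both mechanisms: v_R = v/R = 0.03047 m/day, D_R = D/R = 0.01902 m²/day.
v_R·t = 0.03047 × 3020 = 92.0194 m; 2√(D_R t) = 15.16 m; argument = (68.0 − 92.0194)/15.16 = -1.584.
C = C₀ × ½·erfc(-1.584) = 2.64 × 0.9875 = 2.61 mg/L.

2.61 mg/L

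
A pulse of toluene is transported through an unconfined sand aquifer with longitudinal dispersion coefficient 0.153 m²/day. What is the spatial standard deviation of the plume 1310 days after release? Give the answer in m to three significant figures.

Dispersive spreading gives a Gaussian with σ² = 2Dt; advection only shifts the center.
σ = √(2 × 0.153 × 1310) = 20.0 m.

20.0 m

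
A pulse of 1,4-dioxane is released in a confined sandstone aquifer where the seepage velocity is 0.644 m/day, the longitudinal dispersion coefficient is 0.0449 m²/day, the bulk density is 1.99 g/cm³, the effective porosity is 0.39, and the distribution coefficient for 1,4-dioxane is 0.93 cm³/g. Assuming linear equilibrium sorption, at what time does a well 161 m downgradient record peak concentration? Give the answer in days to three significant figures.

Retardation factor R = 1 + ρ_b·K_d/n = 1 + 1.99 × 0.93/0.39 = 5.745.
Sorption retards both mechanisms: v_R = v/R = 0.1121 m/day, D_R = D/R = 0.007815 m²/day.
Peak time from v_R²t² + 2D_R t − x² = 0: t = (√(D_R² + v_R²x²) − D_R)/v_R².
√(D_R² + v_R²x²) = √(0.007815² + 0.1121² × 161²) = 18.05; v_R² = 0.01257.
t = (18.05 − 0.007815)/0.01257 = 1440 days.

1440 days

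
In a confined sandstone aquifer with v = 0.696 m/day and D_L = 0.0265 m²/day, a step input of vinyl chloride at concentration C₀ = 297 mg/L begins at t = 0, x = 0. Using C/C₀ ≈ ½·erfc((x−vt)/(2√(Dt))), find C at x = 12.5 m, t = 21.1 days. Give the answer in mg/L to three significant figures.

For a continuous step input, C/C₀ ≈ ½·erfc((x−vt)/(2√(Dt))).
vt = 0.696 × 21.1 = 14.6856 m and 2√(Dt) = 2√(0.0265 × 21.1) = 1.496 m.
Argument (x−vt)/(2√(Dt)) = (12.5 − 14.6856)/1.496 = -1.461; ½·erfc(-1.461) = 0.9806.
C = 297 × 0.9806 = 291 mg/L.

291 mg/L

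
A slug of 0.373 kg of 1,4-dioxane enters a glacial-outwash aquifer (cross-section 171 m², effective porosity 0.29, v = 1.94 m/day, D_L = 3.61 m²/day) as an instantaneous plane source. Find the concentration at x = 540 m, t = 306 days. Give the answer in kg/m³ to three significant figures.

For an instantaneous plane source, C(x,t) = M/(n_e·A·√(4πDt)) · exp(−(x−vt)²/(4Dt)), with n_e·A the pore (flow) area.
Plume center vt = 1.94 × 306 = 593.64 m, so the well at 540 m is 53.64 m upgradient of the peak.
√(4πDt) = 117.8 m, giving peak height M/(n_e·A·√(4πDt)) = 0.373/(0.29 × 171 × 117.8) = 6.385e-05 kg/m³.
(x−vt)²/(4Dt) = (-53.64)²/(4 × 3.61 × 306) = 0.6512; exp(−0.6512) = 0.5214.
C = 6.385e-05 × 0.5214 = 3.33e-05 kg/m³.

3.33e-05 kg/m³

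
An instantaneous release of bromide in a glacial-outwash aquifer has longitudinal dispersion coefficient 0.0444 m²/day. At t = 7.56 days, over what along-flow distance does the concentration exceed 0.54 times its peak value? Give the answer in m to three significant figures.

1.82 m

The plume is Gaussian with σ = √(2Dt) = √(2 × 0.0444 × 7.56) = 0.8193 m.
C/C_peak = exp(−Δx²/(2σ²)) = 0.54 ⇒ Δx = σ·√(−2 ln 0.54) = 0.8193 × 1.110 = 0.9094 m.
Width = 2Δx = 1.82 m.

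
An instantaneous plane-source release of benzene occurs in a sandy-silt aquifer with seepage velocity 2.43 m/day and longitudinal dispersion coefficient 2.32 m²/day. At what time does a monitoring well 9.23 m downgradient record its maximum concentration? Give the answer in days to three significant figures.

For the 1D instantaneous-source solution, setting ∂C/∂t = 0 at fixed x gives v²t² + 2Dt − x² = 0, so t = (√(D² + v²x²) − D)/v².
√(D² + v²x²) = √(2.32² + 2.43² × 9.23²) = 22.55; v² = 5.9049.
t = (22.55 − 2.32)/5.9049 = 3.43 days (vs. the pure-advection estimate x/v = 3.80 d).

3.43 days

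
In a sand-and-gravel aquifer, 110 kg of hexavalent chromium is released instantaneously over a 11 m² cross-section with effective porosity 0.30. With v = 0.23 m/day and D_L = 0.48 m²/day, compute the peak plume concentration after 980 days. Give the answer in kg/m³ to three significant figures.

The peak of an instantaneous 1D plume sits at x = vt; there the Gaussian factor is 1 and C_max = M/(n_e·A·√(4πDt)), where n_e·A is the pore area the mass is dissolved in.
√(4πDt) = √(4π × 0.48 × 980) = 76.88 m, so C_max = 110/(0.30 × 11 × 76.88) = 0.434 kg/m³.

0.434 kg/m³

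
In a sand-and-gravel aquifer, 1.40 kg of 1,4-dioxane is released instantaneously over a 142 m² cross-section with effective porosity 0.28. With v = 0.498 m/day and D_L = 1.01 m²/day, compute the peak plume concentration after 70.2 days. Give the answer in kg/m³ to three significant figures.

The peak of an instantaneous 1D plume sits at x = vt; there the Gaussian factor is 1 and C_max = M/(n_e·A·√(4πDt)), where n_e·A is the pore area the mass is dissolved in.
√(4πDt) = √(4π × 1.01 × 70.2) = 29.85 m, so C_max = 1.40/(0.28 × 142 × 29.85) = 0.00118 kg/m³.

0.00118 kg/m³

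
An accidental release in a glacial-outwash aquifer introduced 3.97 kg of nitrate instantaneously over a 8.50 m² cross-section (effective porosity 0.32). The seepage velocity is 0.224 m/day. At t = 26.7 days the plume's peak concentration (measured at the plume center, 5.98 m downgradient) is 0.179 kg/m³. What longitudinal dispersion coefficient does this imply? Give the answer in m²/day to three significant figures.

At the plume center C_max = M/(n_e·A·√(4πDt)), so D = M²/(4πt·(n_e·A·C_max)²).
n_e·A·C_max = 0.32 × 8.50 × 0.179 = 0.4869 kg/m.
D = 3.97²/(4π × 26.7 × 0.4869²) = 0.198 m²/day.

0.198 m²/day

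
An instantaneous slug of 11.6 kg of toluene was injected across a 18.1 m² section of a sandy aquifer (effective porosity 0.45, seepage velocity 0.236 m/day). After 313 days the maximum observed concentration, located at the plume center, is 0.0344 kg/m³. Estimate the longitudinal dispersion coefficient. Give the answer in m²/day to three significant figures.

0.436 m²/day

At the plume center C_max = M/(n_e·A·√(4πDt)), so D = M²/(4πt·(n_e·A·C_max)²).
n_e·A·C_max = 0.45 × 18.1 × 0.0344 = 0.2802 kg/m.
D = 11.6²/(4π × 313 × 0.2802²) = 0.436 m²/day.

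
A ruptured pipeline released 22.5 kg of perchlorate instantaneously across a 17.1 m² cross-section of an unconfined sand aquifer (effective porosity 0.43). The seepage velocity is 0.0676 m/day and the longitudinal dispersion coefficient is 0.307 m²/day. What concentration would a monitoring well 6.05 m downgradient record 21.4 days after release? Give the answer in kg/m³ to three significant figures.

0.150 kg/m³

For an instantaneous plane source, C(x,t) = M/(n_e·A·√(4πDt)) · exp(−(x−vt)²/(4Dt)), with n_e·A the pore (flow) area.
Plume center vt = 0.0676 × 21.4 = 1.44664 m, so the well at 6.05 m is 4.60336 m downgradient of the peak.
√(4πDt) = 9.086 m, giving peak height M/(n_e·A·√(4πDt)) = 22.5/(0.43 × 17.1 × 9.086) = 0.3368 kg/m³.
(x−vt)²/(4Dt) = (4.60336)²/(4 × 0.307 × 21.4) = 0.8064; exp(−0.8064) = 0.4465.
C = 0.3368 × 0.4465 = 0.150 kg/m³.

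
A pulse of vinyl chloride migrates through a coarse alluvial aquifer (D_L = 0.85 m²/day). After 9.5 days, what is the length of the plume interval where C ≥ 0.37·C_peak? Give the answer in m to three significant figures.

The plume is Gaussian with σ = √(2Dt) = √(2 × 0.85 × 9.5) = 4.019 m.
C/C_peak = exp(−Δx²/(2σ²)) = 0.37 ⇒ Δx = σ·√(−2 ln 0.37) = 4.019 × 1.410 = 5.667 m.
Width = 2Δx = 11.3 m.

11.3 m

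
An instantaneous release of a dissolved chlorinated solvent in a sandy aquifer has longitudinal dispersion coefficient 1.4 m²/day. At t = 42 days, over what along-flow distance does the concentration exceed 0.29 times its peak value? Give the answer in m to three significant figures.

The plume is Gaussian with σ = √(2Dt) = √(2 × 1.4 × 42) = 10.84 m.
C/C_peak = exp(−Δx²/(2σ²)) = 0.29 ⇒ Δx = σ·√(−2 ln 0.29) = 10.84 × 1.573 = 17.05 m.
Width = 2Δx = 34.1 m.

34.1 m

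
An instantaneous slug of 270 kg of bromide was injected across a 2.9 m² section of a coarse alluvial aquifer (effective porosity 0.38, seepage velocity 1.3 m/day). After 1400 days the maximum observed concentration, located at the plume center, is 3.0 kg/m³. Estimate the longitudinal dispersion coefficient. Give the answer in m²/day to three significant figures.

At the plume center C_max = M/(n_e·A·√(4πDt)), so D = M²/(4πt·(n_e·A·C_max)²).
n_e·A·C_max = 0.38 × 2.9 × 3.0 = 3.306 kg/m.
D = 270²/(4π × 1400 × 3.306²) = 0.379 m²/day.

0.379 m²/day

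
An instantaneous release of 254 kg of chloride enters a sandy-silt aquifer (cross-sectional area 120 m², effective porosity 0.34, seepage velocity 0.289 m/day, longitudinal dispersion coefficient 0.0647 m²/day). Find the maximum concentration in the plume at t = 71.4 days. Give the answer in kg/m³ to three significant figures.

0.817 kg/m³

The peak of an instantaneous 1D plume sits at x = vt; there the Gaussian factor is 1 and C_max = M/(n_e·A·√(4πDt)), where n_e·A is the pore area the mass is dissolved in.
√(4πDt) = √(4π × 0.0647 × 71.4) = 7.619 m, so C_max = 254/(0.34 × 120 × 7.619) = 0.817 kg/m³.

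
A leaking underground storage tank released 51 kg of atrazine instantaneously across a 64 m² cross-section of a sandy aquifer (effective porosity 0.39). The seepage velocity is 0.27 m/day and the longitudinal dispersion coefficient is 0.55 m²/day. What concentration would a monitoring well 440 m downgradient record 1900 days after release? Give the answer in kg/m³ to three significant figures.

For an instantaneous plane source, C(x,t) = M/(n_e·A·√(4πDt)) · exp(−(x−vt)²/(4Dt)), with n_e·A the pore (flow) area.
Plume center vt = 0.27 × 1900 = 513 m, so the well at 440 m is 73 m upgradient of the peak.
√(4πDt) = 114.6 m, giving peak height M/(n_e·A·√(4πDt)) = 51/(0.39 × 64 × 114.6) = 0.01783 kg/m³.
(x−vt)²/(4Dt) = (-73)²/(4 × 0.55 × 1900) = 1.275; exp(−1.275) = 0.2794.
C = 0.01783 × 0.2794 = 0.00498 kg/m³.

0.00498 kg/m³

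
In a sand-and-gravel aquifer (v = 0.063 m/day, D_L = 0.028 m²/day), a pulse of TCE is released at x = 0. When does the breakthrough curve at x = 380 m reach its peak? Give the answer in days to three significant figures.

For the 1D instantaneous-source solution, setting ∂C/∂t = 0 at fixed x gives v²t² + 2Dt − x² = 0, so t = (√(D² + v²x²) − D)/v².
√(D² + v²x²) = √(0.028² + 0.063² × 380²) = 23.94; v² = 0.003969.
t = (23.94 − 0.028)/0.003969 = 6020 days (vs. the pure-advection estimate x/v = 6030 d).

6020 days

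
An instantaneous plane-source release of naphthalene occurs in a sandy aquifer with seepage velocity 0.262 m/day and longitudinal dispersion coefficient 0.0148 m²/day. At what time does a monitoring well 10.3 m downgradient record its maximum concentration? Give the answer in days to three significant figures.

For the 1D instantaneous-source solution, setting ∂C/∂t = 0 at fixed x gives v²t² + 2Dt − x² = 0, so t = (√(D² + v²x²) − D)/v².
√(D² + v²x²) = √(0.0148² + 0.262² × 10.3²) = 2.699; v² = 0.068644.
t = (2.699 − 0.0148)/0.068644 = 39.1 days (vs. the pure-advection estimate x/v = 39.3 d).

39.1 days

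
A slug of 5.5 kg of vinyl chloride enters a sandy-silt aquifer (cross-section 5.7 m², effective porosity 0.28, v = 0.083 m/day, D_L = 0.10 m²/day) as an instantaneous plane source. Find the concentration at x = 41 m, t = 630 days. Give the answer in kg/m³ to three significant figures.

For an instantaneous plane source, C(x,t) = M/(n_e·A·√(4πDt)) · exp(−(x−vt)²/(4Dt)), with n_e·A the pore (flow) area.
Plume center vt = 0.083 × 630 = 52.29 m, so the well at 41 m is 11.29 m upgradient of the peak.
√(4πDt) = 28.14 m, giving peak height M/(n_e·A·√(4πDt)) = 5.5/(0.28 × 5.7 × 28.14) = 0.1225 kg/m³.
(x−vt)²/(4Dt) = (-11.29)²/(4 × 0.10 × 630) = 0.5058; exp(−0.5058) = 0.6030.
C = 0.1225 × 0.6030 = 0.0739 kg/m³.

0.0739 kg/m³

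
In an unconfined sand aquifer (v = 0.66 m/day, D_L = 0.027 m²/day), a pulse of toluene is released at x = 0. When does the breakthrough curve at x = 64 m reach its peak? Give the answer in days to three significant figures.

96.9 days

For the 1D instantaneous-source solution, setting ∂C/∂t = 0 at fixed x gives v²t² + 2Dt − x² = 0, so t = (√(D² + v²x²) − D)/v².
√(D² + v²x²) = √(0.027² + 0.66² × 64²) = 42.24; v² = 0.4356.
t = (42.24 − 0.027)/0.4356 = 96.9 days (vs. the pure-advection estimate x/v = 97.0 d).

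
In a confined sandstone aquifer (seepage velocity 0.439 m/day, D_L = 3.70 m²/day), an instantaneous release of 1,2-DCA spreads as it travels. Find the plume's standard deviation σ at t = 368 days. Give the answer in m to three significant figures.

52.2 m

Dispersive spreading gives a Gaussian with σ² = 2Dt; advection only shifts the center.
σ = √(2 × 3.70 × 368) = 52.2 m.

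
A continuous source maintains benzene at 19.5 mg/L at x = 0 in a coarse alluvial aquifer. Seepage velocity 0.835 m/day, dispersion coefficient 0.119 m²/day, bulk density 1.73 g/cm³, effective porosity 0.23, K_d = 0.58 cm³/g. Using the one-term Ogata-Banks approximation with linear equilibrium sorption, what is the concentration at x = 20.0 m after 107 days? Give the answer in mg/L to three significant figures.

1.22 mg/L

Retardation factor R = 1 + ρ_b·K_d/n = 1 + 1.73 × 0.58/0.23 = 5.363.
Sorption retards both mechanisms: v_R = v/R = 0.1557 m/day, D_R = D/R = 0.02219 m²/day.
v_R·t = 0.1557 × 107 = 16.6599 m; 2√(D_R t) = 3.082 m; argument = (20.0 − 16.6599)/3.082 = 1.084.
C = C₀ × ½·erfc(1.084) = 19.5 × 0.06264 = 1.22 mg/L.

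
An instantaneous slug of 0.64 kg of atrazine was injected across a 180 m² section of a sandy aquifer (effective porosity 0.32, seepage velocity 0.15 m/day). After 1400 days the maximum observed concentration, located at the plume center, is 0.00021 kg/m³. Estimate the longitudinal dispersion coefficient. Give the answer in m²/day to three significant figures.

0.159 m²/day

At the plume center C_max = M/(n_e·A·√(4πDt)), so D = M²/(4πt·(n_e·A·C_max)²).
n_e·A·C_max = 0.32 × 180 × 0.00021 = 0.01210 kg/m.
D = 0.64²/(4π × 1400 × 0.01210²) = 0.159 m²/day.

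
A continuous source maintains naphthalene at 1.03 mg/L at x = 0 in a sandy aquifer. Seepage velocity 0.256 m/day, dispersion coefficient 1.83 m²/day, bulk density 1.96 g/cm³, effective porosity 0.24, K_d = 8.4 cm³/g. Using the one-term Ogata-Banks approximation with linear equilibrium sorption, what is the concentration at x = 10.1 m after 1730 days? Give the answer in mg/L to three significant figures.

0.358 mg/L

Retardation factor R = 1 + ρ_b·K_d/n = 1 + 1.96 × 8.4/0.24 = 69.60.
Sorption retards both mechanisms: v_R = v/R = 0.003678 m/day, D_R = D/R = 0.02629 m²/day.
v_R·t = 0.003678 × 1730 = 6.36294 m; 2√(D_R t) = 13.49 m; argument = (10.1 − 6.36294)/13.49 = 0.2770.
C = C₀ × ½·erfc(0.2770) = 1.03 × 0.3476 = 0.358 mg/L.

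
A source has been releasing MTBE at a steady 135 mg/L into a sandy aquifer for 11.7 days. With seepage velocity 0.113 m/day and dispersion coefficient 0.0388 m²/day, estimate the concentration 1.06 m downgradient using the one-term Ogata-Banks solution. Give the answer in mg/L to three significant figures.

82.1 mg/L

For a continuous step input, C/C₀ ≈ ½·erfc((x−vt)/(2√(Dt))).
vt = 0.113 × 11.7 = 1.3221 m and 2√(Dt) = 2√(0.0388 × 11.7) = 1.348 m.
Argument (x−vt)/(2√(Dt)) = (1.06 − 1.3221)/1.348 = -0.1944; ½·erfc(-0.1944) = 0.6083.
C = 135 × 0.6083 = 82.1 mg/L.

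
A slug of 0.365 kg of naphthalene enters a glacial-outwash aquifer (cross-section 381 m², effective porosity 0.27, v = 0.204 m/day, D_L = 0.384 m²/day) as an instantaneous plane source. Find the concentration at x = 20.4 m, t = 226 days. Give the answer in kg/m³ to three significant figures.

1.60e-05 kg/m³

For an instantaneous plane source, C(x,t) = M/(n_e·A·√(4πDt)) · exp(−(x−vt)²/(4Dt)), with n_e·A the pore (flow) area.
Plume center vt = 0.204 × 226 = 46.104 m, so the well at 20.4 m is 25.704 m upgradient of the peak.
√(4πDt) = 33.02 m, giving peak height M/(n_e·A·√(4πDt)) = 0.365/(0.27 × 381 × 33.02) = 0.0001075 kg/m³.
(x−vt)²/(4Dt) = (-25.704)²/(4 × 0.384 × 226) = 1.903; exp(−1.903) = 0.1491.
C = 0.0001075 × 0.1491 = 1.60e-05 kg/m³.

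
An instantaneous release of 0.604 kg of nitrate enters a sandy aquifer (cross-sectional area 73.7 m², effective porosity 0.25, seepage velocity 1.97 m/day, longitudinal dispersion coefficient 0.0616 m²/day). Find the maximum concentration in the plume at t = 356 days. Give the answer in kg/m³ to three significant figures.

0.00197 kg/m³

The peak of an instantaneous 1D plume sits at x = vt; there the Gaussian factor is 1 and C_max = M/(n_e·A·√(4πDt)), where n_e·A is the pore area the mass is dissolved in.
√(4πDt) = √(4π × 0.0616 × 356) = 16.60 m, so C_max = 0.604/(0.25 × 73.7 × 16.60) = 0.00197 kg/m³.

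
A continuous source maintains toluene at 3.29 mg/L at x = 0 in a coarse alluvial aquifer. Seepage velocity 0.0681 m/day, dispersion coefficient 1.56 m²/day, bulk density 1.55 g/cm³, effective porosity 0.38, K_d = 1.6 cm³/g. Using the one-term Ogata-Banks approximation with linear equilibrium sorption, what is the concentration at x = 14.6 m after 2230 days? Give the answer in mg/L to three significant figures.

Retardation factor R = 1 + ρ_b·K_d/n = 1 + 1.55 × 1.6/0.38 = 7.526.
Sorption retards both mechanisms: v_R = v/R = 0.009049 m/day, D_R = D/R = 0.2073 m²/day.
v_R·t = 0.009049 × 2230 = 20.17927 m; 2√(D_R t) = 43.00 m; argument = (14.6 − 20.17927)/43.00 = -0.1298.
C = C₀ × ½·erfc(-0.1298) = 3.29 × 0.5728 = 1.88 mg/L.

1.88 mg/L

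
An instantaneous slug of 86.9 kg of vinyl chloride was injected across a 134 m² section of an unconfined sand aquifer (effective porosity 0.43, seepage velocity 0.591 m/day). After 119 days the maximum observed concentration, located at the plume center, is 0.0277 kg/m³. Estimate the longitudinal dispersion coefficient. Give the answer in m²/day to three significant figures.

1.98 m²/day

At the plume center C_max = M/(n_e·A·√(4πDt)), so D = M²/(4πt·(n_e·A·C_max)²).
n_e·A·C_max = 0.43 × 134 × 0.0277 = 1.596 kg/m.
D = 86.9²/(4π × 119 × 1.596²) = 1.98 m²/day.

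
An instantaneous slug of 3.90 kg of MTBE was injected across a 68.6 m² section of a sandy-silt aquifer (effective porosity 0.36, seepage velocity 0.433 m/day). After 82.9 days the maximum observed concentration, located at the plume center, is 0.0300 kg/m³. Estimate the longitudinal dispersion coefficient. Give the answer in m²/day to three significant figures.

At the plume center C_max = M/(n_e·A·√(4πDt)), so D = M²/(4πt·(n_e·A·C_max)²).
n_e·A·C_max = 0.36 × 68.6 × 0.0300 = 0.7409 kg/m.
D = 3.90²/(4π × 82.9 × 0.7409²) = 0.0266 m²/day.

0.0266 m²/day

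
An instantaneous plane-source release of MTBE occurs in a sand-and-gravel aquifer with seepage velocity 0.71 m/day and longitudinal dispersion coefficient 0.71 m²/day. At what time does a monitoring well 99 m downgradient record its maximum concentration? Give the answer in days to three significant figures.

138 days

For the 1D instantaneous-source solution, setting ∂C/∂t = 0 at fixed x gives v²t² + 2Dt − x² = 0, so t = (√(D² + v²x²) − D)/v².
√(D² + v²x²) = √(0.71² + 0.71² × 99²) = 70.29; v² = 0.5041.
t = (70.29 − 0.71)/0.5041 = 138 days (vs. the pure-advection estimate x/v = 139 d).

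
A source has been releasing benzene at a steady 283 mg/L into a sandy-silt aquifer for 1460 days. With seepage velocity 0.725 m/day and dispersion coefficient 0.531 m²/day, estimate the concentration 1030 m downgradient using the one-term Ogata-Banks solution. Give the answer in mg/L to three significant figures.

217 mg/L

For a continuous step input, C/C₀ ≈ ½·erfc((x−vt)/(2√(Dt))).
vt = 0.725 × 1460 = 1058.5 m and 2√(Dt) = 2√(0.531 × 1460) = 55.69 m.
Argument (x−vt)/(2√(Dt)) = (1030 − 1058.5)/55.69 = -0.5118; ½·erfc(-0.5118) = 0.7654.
C = 283 × 0.7654 = 217 mg/L.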